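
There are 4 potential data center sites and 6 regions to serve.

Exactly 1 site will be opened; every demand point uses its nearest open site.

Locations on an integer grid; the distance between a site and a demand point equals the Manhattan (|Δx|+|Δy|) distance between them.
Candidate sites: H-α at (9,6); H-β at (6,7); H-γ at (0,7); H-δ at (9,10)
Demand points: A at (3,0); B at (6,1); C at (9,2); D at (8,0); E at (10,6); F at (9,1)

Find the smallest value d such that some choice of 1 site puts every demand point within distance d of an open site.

Open {H-β}.
  Farthest demand point is A at distance 10 (to H-β); all others are ≤ 10.
With {H-α} the worst case is 12.
With {H-γ} the worst case is 15.
No size-1 selection achieves below 10.

10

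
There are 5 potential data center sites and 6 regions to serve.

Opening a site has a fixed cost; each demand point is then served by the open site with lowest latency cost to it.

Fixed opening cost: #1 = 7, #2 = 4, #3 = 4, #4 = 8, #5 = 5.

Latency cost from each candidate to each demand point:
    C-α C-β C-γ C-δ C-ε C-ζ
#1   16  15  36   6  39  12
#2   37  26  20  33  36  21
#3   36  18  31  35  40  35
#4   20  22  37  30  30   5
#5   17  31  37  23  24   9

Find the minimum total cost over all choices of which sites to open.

Open {#1, #2, #5}: assign each demand point to its cheapest open site.
  C-α→#1 16, C-β→#1 15, C-γ→#2 20, C-δ→#1 6, C-ε→#5 24, C-ζ→#5 9
  latency cost 90, fixed 16 → total 106.
Compare {#1, #2, #3, #5}: latency cost 90 + fixed 20 = 110.
Compare {#1, #2, #4, #5}: latency cost 86 + fixed 24 = 110.
Compare {#1, #2, #4}: latency cost 92 + fixed 19 = 111.
All other subsets cost ≥ 110. Minimum total cost: 106.

106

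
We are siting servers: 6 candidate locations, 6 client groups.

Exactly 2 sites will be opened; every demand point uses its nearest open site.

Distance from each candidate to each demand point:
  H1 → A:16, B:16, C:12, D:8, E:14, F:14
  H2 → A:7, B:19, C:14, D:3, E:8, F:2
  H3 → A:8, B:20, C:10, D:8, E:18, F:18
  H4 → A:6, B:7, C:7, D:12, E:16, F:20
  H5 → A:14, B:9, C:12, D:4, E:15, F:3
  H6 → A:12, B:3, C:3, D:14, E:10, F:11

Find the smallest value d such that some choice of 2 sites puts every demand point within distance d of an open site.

8

Open {H2, H4}.
  Farthest demand point is E at distance 8 (to H2); all others are ≤ 8.
With {H2, H6} the worst case is 8.
With {H3, H6} the worst case is 11.
No size-2 selection achieves below 8.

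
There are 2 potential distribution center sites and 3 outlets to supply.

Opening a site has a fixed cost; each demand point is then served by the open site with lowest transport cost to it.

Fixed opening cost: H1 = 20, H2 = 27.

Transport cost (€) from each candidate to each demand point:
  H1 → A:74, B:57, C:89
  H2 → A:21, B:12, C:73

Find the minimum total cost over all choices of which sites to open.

Open {H2}: assign each demand point to its cheapest open site.
  A→H2 21, B→H2 12, C→H2 73
  transport cost 106, fixed 27 → total 133.
Compare {H1, H2}: transport cost 106 + fixed 47 = 153.
Compare {H1}: transport cost 220 + fixed 20 = 240.

133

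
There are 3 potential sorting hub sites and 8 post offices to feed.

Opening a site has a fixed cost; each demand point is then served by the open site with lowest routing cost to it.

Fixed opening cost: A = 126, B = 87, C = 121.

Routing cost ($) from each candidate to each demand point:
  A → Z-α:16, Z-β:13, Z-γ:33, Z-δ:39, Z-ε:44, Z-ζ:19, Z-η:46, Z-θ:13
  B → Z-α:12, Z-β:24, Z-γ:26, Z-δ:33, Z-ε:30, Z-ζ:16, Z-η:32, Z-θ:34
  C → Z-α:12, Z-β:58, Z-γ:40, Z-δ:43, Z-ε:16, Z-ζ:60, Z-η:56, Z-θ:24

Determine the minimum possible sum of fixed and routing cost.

Open {B}: assign each demand point to its cheapest open site.
  Z-α→B 12, Z-β→B 24, Z-γ→B 26, Z-δ→B 33, Z-ε→B 30, Z-ζ→B 16, Z-η→B 32, Z-θ→B 34
  routing cost 207, fixed 87 → total 294.
Compare {A}: routing cost 223 + fixed 126 = 349.
Compare {A, B}: routing cost 175 + fixed 213 = 388.
Compare {B, C}: routing cost 183 + fixed 208 = 391.
All other subsets cost ≥ 349. Minimum total cost: 294.

294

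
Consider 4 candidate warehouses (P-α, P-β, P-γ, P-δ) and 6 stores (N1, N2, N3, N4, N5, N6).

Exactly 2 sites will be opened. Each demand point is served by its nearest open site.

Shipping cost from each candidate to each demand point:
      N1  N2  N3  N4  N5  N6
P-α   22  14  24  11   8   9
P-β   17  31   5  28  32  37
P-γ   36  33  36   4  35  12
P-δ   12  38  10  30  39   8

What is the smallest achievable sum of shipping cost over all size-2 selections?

63

Open {P-α, P-δ}.
  N1→P-δ 12, N2→P-α 14, N3→P-δ 10, N4→P-α 11, N5→P-α 8, N6→P-δ 8  ⇒ total 63.
Compare {P-α, P-β}: total 64.
Compare {P-α, P-γ}: total 81.
No size-2 selection does better; minimum is 63.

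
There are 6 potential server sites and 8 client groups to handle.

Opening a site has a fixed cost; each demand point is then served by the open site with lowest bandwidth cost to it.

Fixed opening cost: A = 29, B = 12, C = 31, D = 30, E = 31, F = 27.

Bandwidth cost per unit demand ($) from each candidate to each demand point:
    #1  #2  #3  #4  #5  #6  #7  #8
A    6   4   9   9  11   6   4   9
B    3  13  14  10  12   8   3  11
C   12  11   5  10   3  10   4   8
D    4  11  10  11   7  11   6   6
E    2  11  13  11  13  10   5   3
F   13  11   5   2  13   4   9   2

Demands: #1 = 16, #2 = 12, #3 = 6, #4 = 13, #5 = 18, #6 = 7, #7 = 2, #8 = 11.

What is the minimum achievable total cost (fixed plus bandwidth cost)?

Open {A, B, C, F}: assign each demand point to its cheapest open site.
  #1→B 16×3=48, #2→A 12×4=48, #3→C 6×5=30, #4→F 13×2=26, #5→C 18×3=54, #6→F 7×4=28, #7→B 2×3=6, #8→F 11×2=22
  bandwidth cost 262, fixed 99 → total 361.
Compare {A, C, E, F}: bandwidth cost 248 + fixed 118 = 366.
Compare {A, B, C, E, F}: bandwidth cost 246 + fixed 130 = 376.
Compare {A, B, C, D, F}: bandwidth cost 262 + fixed 129 = 391.
All other subsets cost ≥ 366. Minimum total cost: 361.

361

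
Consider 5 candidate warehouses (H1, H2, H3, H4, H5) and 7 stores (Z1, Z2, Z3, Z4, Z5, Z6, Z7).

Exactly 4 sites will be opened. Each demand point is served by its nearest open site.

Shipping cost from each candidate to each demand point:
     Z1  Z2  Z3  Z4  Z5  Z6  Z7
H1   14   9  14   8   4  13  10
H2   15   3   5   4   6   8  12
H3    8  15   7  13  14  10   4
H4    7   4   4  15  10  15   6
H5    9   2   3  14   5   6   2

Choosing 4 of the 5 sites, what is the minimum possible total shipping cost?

28

Open {H1, H2, H4, H5}.
  Z1→H4 7, Z2→H5 2, Z3→H5 3, Z4→H2 4, Z5→H1 4, Z6→H5 6, Z7→H5 2  ⇒ total 28.
Compare {H1, H2, H3, H5}: total 29.
Compare {H2, H3, H4, H5}: total 29.
No size-4 selection does better; minimum is 28.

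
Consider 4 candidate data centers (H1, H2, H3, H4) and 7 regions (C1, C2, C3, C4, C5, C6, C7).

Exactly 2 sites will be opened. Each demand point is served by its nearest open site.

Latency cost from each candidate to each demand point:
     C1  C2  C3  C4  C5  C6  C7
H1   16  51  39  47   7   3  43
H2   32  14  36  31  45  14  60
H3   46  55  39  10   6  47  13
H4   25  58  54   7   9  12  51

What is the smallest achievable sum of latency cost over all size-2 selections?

125

Open {H2, H3}.
  C1→H2 32, C2→H2 14, C3→H2 36, C4→H3 10, C5→H3 6, C6→H2 14, C7→H3 13  ⇒ total 125.
Compare {H1, H3}: total 138.
Compare {H1, H2}: total 150.
No size-2 selection does better; minimum is 125.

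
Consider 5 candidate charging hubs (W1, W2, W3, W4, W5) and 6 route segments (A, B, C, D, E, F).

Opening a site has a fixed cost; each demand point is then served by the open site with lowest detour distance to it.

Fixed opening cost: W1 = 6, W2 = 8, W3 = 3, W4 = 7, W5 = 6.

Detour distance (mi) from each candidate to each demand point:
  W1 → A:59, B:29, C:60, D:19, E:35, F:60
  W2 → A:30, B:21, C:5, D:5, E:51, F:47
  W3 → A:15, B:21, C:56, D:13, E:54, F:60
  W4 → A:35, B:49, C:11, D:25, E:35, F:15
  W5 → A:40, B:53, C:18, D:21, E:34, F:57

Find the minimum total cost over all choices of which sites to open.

114

Open {W2, W3, W4}: assign each demand point to its cheapest open site.
  A→W3 15, B→W2 21, C→W2 5, D→W2 5, E→W4 35, F→W4 15
  detour distance 96, fixed 18 → total 114.
Compare {W2, W3, W4, W5}: detour distance 95 + fixed 24 = 119.
Compare {W3, W4}: detour distance 110 + fixed 10 = 120.
Compare {W1, W2, W3, W4}: detour distance 96 + fixed 24 = 120.
All other subsets cost ≥ 119. Minimum total cost: 114.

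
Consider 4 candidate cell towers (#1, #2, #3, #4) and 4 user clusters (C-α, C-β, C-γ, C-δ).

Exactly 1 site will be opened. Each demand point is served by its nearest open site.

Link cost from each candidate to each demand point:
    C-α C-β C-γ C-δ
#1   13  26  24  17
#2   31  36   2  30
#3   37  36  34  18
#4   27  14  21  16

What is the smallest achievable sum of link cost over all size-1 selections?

78

Open {#4}.
  C-α→#4 27, C-β→#4 14, C-γ→#4 21, C-δ→#4 16  ⇒ total 78.
Compare {#1}: total 80.
Compare {#2}: total 99.
No size-1 selection does better; minimum is 78.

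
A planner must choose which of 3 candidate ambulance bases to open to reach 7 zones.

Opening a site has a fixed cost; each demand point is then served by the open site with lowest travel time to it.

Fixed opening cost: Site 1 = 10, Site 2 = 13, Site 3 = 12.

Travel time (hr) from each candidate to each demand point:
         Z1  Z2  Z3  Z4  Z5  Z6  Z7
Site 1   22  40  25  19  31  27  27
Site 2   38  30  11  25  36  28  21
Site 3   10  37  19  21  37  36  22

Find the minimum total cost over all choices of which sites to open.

182

Open {Site 2, Site 3}: assign each demand point to its cheapest open site.
  Z1→Site 3 10, Z2→Site 2 30, Z3→Site 2 11, Z4→Site 3 21, Z5→Site 2 36, Z6→Site 2 28, Z7→Site 2 21
  travel time 157, fixed 25 → total 182.
Compare {Site 1, Site 2}: travel time 161 + fixed 23 = 184.
Compare {Site 1, Site 2, Site 3}: travel time 149 + fixed 35 = 184.
Compare {Site 1, Site 3}: travel time 165 + fixed 22 = 187.
All other subsets cost ≥ 184. Minimum total cost: 182.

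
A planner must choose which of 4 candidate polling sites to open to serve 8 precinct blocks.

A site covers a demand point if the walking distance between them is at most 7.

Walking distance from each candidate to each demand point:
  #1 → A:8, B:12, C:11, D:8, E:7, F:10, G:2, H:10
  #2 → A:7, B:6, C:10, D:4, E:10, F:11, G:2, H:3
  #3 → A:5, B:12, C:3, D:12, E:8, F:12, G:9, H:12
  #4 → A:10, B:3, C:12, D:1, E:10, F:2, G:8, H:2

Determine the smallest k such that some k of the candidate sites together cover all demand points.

3

Coverage sets (demand points within 7 of each site):
  #1: {E, G}
  #2: {A, B, D, G, H}
  #3: {A, C}
  #4: {B, D, F, H}
No 2 sites suffice: every size-2 union leaves at least one demand point uncovered.
But {#1, #3, #4} covers everything, so the minimum is 3.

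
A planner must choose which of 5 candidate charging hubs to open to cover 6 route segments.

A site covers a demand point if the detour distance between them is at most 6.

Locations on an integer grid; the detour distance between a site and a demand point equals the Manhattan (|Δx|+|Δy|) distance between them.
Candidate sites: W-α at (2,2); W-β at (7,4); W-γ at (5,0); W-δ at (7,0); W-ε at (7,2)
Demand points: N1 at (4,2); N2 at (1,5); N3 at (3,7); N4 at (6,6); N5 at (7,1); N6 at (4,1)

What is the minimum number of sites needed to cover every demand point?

Coverage sets (demand points within 6 of each site):
  W-α: {N1, N2, N3, N5, N6}
  W-β: {N1, N4, N5, N6}
  W-γ: {N1, N5, N6}
  W-δ: {N1, N5, N6}
  W-ε: {N1, N4, N5, N6}
No single site covers all 6 demand points.
But {W-α, W-β} covers everything, so the minimum is 2.

2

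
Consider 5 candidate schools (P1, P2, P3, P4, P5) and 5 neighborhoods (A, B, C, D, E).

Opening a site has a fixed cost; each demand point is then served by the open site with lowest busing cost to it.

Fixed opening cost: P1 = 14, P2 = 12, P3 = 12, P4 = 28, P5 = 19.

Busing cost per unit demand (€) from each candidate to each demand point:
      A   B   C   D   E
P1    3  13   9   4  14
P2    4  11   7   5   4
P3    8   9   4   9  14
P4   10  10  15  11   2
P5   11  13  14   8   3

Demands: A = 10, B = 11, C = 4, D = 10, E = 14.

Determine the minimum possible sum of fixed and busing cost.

Open {P1, P3, P4}: assign each demand point to its cheapest open site.
  A→P1 10×3=30, B→P3 11×9=99, C→P3 4×4=16, D→P1 10×4=40, E→P4 14×2=28
  busing cost 213, fixed 54 → total 267.
Compare {P1, P3, P5}: busing cost 227 + fixed 45 = 272.
Compare {P1, P2, P3}: busing cost 241 + fixed 38 = 279.
Compare {P1, P2, P3, P4}: busing cost 213 + fixed 66 = 279.
All other subsets cost ≥ 272. Minimum total cost: 267.

267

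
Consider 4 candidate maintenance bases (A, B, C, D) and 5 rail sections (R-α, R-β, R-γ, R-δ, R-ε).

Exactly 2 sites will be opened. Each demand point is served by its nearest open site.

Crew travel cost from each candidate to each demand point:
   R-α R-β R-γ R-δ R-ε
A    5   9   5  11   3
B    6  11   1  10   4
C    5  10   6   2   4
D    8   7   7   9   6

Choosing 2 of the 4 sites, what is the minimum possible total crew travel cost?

22

Open {B, C}.
  R-α→C 5, R-β→C 10, R-γ→B 1, R-δ→C 2, R-ε→B 4  ⇒ total 22.
Compare {A, C}: total 24.
Compare {C, D}: total 24.
No size-2 selection does better; minimum is 22.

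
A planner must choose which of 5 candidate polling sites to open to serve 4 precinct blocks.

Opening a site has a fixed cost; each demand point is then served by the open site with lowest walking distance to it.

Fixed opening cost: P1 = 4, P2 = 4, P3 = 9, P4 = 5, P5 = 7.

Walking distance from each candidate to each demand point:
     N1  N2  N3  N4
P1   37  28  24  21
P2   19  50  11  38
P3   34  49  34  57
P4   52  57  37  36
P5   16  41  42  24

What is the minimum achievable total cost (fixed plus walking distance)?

Open {P1, P2}: assign each demand point to its cheapest open site.
  N1→P2 19, N2→P1 28, N3→P2 11, N4→P1 21
  walking distance 79, fixed 8 → total 87.
Compare {P1, P2, P5}: walking distance 76 + fixed 15 = 91.
Compare {P1, P2, P4}: walking distance 79 + fixed 13 = 92.
Compare {P1, P2, P3}: walking distance 79 + fixed 17 = 96.
All other subsets cost ≥ 91. Minimum total cost: 87.

87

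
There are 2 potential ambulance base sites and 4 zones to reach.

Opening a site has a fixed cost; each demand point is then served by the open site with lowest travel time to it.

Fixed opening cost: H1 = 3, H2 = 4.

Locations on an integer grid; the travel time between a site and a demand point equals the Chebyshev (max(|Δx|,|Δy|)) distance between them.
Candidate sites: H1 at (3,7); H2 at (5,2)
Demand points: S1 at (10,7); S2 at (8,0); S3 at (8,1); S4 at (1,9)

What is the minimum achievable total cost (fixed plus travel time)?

Open {H1, H2}: assign each demand point to its cheapest open site.
  S1→H2 5, S2→H2 3, S3→H2 3, S4→H1 2
  travel time 13, fixed 7 → total 20.
Compare {H2}: travel time 18 + fixed 4 = 22.
Compare {H1}: travel time 22 + fixed 3 = 25.

20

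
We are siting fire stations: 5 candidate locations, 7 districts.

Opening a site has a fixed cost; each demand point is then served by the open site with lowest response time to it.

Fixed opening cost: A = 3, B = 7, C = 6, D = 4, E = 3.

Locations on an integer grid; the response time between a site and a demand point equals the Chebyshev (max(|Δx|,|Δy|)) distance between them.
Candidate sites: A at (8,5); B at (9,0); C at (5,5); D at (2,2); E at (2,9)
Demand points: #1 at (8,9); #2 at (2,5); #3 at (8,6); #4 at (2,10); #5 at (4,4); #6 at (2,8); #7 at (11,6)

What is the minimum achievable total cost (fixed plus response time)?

24

Open {A, E}: assign each demand point to its cheapest open site.
  #1→A 4, #2→E 4, #3→A 1, #4→E 1, #5→A 4, #6→E 1, #7→A 3
  response time 18, fixed 6 → total 24.
Compare {A, D, E}: response time 15 + fixed 10 = 25.
Compare {A, C, E}: response time 14 + fixed 12 = 26.
Compare {C, E}: response time 19 + fixed 9 = 28.
All other subsets cost ≥ 25. Minimum total cost: 24.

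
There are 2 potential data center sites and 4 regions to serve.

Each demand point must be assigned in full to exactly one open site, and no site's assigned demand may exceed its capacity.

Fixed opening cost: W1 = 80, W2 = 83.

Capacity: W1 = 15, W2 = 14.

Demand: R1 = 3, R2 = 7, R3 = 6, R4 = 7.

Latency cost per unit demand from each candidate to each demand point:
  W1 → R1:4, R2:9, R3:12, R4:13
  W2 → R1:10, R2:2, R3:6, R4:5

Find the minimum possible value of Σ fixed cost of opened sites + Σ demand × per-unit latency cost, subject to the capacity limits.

Open {W1, W2}; cheapest assignment that respects the capacities:
  W1 (cap 15, load 9): R1, R3 — cost 3×4 + 6×12 = 84
  W2 (cap 14, load 14): R2, R4 — cost 7×2 + 7×5 = 49
  Shipping 133, fixed 163 → total 296.
  Any other capacity-feasible assignment to {W1, W2} ships for at least 133.
Total demand is 23 and no other set of sites has combined capacity ≥ 23, so {W1, W2} is the only feasible choice of open sites. Minimum: 296.

296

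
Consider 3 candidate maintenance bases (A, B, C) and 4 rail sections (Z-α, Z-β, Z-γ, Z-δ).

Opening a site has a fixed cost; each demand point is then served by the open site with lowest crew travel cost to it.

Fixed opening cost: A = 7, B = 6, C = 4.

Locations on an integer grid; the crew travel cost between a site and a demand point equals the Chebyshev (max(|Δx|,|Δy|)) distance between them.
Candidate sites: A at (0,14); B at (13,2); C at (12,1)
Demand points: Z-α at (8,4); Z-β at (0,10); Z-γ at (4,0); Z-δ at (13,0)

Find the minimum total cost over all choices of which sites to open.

28

Open {A, C}: assign each demand point to its cheapest open site.
  Z-α→C 4, Z-β→A 4, Z-γ→C 8, Z-δ→C 1
  crew travel cost 17, fixed 11 → total 28.
Compare {C}: crew travel cost 25 + fixed 4 = 29.
Compare {A, B}: crew travel cost 20 + fixed 13 = 33.
Compare {A, B, C}: crew travel cost 17 + fixed 17 = 34.
All other subsets cost ≥ 29. Minimum total cost: 28.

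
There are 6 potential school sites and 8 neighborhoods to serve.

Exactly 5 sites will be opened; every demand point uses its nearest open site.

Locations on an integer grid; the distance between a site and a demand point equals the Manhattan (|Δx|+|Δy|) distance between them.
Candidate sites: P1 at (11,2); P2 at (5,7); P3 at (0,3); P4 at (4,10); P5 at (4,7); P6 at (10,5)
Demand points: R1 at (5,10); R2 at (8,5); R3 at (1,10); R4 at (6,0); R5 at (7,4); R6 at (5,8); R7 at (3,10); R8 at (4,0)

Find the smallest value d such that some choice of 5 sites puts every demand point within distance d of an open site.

Open {P1, P2, P3, P4, P5}.
  Farthest demand point is R4 at distance 7 (to P1); all others are ≤ 7.
With {P1, P2, P3, P4, P6} the worst case is 7.
With {P1, P2, P3, P5, P6} the worst case is 7.
No size-5 selection achieves below 7.

7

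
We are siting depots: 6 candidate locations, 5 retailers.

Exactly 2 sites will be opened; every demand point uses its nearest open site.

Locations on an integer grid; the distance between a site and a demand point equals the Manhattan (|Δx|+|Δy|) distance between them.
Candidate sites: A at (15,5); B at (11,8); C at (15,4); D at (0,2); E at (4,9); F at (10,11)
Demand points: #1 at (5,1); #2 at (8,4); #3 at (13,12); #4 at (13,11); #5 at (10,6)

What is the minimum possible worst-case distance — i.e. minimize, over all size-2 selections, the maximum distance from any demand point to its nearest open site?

Open {B, D}.
  Farthest demand point is #2 at distance 7 (to B); all others are ≤ 7.
With {A, D} the worst case is 9.
With {A, E} the worst case is 9.
No size-2 selection achieves below 7.

7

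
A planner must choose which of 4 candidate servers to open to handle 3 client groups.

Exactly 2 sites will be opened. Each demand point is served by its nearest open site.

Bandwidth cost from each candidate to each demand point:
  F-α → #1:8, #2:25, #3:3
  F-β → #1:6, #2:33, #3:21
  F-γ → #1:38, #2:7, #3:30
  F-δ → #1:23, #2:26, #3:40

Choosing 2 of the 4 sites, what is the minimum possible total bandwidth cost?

18

Open {F-α, F-γ}.
  #1→F-α 8, #2→F-γ 7, #3→F-α 3  ⇒ total 18.
Compare {F-α, F-β}: total 34.
Compare {F-β, F-γ}: total 34.
No size-2 selection does better; minimum is 18.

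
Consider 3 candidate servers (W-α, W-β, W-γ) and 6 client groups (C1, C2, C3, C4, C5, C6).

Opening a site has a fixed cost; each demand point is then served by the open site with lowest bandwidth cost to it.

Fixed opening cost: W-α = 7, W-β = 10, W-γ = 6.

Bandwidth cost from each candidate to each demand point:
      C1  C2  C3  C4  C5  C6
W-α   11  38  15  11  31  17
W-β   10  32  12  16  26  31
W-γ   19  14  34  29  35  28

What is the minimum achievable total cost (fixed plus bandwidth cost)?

Open {W-α, W-γ}: assign each demand point to its cheapest open site.
  C1→W-α 11, C2→W-γ 14, C3→W-α 15, C4→W-α 11, C5→W-α 31, C6→W-α 17
  bandwidth cost 99, fixed 13 → total 112.
Compare {W-α, W-β, W-γ}: bandwidth cost 90 + fixed 23 = 113.
Compare {W-β, W-γ}: bandwidth cost 106 + fixed 16 = 122.
Compare {W-α, W-β}: bandwidth cost 108 + fixed 17 = 125.
All other subsets cost ≥ 113. Minimum total cost: 112.

112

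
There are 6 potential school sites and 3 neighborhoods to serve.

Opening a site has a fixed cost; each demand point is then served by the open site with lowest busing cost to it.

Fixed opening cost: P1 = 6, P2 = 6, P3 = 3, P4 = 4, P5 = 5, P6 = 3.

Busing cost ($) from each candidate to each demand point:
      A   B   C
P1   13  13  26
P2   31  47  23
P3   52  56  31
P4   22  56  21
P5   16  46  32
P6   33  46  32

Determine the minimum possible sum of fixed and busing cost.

57

Open {P1, P4}: assign each demand point to its cheapest open site.
  A→P1 13, B→P1 13, C→P4 21
  busing cost 47, fixed 10 → total 57.
Compare {P1}: busing cost 52 + fixed 6 = 58.
Compare {P1, P3, P4}: busing cost 47 + fixed 13 = 60.
Compare {P1, P4, P6}: busing cost 47 + fixed 13 = 60.
All other subsets cost ≥ 58. Minimum total cost: 57.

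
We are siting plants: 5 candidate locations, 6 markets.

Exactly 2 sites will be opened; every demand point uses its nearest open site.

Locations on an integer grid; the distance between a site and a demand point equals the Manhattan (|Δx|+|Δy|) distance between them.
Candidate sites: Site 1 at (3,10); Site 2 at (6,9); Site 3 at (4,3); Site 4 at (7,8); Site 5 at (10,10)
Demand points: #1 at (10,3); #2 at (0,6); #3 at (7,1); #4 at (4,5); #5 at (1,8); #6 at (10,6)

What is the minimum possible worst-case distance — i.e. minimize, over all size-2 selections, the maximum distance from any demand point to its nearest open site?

Open {Site 2, Site 3}.
  Farthest demand point is #2 at distance 7 (to Site 3); all others are ≤ 7.
With {Site 3, Site 4} the worst case is 7.
With {Site 1, Site 4} the worst case is 8.
No size-2 selection achieves below 7.

7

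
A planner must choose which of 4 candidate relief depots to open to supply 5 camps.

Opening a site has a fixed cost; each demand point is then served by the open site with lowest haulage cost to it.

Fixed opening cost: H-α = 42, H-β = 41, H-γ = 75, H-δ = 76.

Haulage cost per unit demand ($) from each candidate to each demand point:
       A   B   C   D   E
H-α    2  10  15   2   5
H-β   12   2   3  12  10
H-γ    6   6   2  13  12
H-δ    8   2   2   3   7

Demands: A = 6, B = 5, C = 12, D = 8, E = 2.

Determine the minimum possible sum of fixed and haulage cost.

Open {H-α, H-β}: assign each demand point to its cheapest open site.
  A→H-α 6×2=12, B→H-β 5×2=10, C→H-β 12×3=36, D→H-α 8×2=16, E→H-α 2×5=10
  haulage cost 84, fixed 83 → total 167.
Compare {H-α, H-δ}: haulage cost 72 + fixed 118 = 190.
Compare {H-δ}: haulage cost 120 + fixed 76 = 196.
Compare {H-α, H-γ}: haulage cost 92 + fixed 117 = 209.
All other subsets cost ≥ 190. Minimum total cost: 167.

167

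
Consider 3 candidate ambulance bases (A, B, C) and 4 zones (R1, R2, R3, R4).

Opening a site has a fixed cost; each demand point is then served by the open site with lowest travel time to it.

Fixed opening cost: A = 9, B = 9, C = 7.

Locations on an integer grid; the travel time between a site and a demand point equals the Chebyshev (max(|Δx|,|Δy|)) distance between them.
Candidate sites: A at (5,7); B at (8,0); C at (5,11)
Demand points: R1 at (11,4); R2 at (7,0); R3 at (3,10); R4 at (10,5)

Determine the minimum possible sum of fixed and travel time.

28

Open {B, C}: assign each demand point to its cheapest open site.
  R1→B 4, R2→B 1, R3→C 2, R4→B 5
  travel time 12, fixed 16 → total 28.
Compare {B}: travel time 20 + fixed 9 = 29.
Compare {A}: travel time 21 + fixed 9 = 30.
Compare {A, B}: travel time 13 + fixed 18 = 31.
All other subsets cost ≥ 29. Minimum total cost: 28.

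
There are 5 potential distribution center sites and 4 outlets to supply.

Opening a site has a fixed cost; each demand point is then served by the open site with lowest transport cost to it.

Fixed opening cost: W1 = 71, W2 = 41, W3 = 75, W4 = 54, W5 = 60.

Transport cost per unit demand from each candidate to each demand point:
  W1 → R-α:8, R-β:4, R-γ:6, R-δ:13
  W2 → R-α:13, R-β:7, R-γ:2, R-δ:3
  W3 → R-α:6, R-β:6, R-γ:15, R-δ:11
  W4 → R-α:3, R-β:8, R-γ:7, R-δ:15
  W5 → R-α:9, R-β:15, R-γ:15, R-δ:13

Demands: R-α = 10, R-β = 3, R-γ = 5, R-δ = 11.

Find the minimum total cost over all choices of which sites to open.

189

Open {W2, W4}: assign each demand point to its cheapest open site.
  R-α→W4 10×3=30, R-β→W2 3×7=21, R-γ→W2 5×2=10, R-δ→W2 11×3=33
  transport cost 94, fixed 95 → total 189.
Compare {W2}: transport cost 194 + fixed 41 = 235.
Compare {W2, W3}: transport cost 121 + fixed 116 = 237.
Compare {W1, W2}: transport cost 135 + fixed 112 = 247.
All other subsets cost ≥ 235. Minimum total cost: 189.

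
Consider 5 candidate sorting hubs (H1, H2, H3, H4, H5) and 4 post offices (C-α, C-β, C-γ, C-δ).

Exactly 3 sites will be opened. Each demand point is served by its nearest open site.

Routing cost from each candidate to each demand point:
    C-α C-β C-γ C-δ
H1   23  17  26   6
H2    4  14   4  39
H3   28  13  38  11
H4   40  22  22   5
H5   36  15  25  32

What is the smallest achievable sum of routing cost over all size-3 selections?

26

Open {H2, H3, H4}.
  C-α→H2 4, C-β→H3 13, C-γ→H2 4, C-δ→H4 5  ⇒ total 26.
Compare {H1, H2, H3}: total 27.
Compare {H1, H2, H4}: total 27.
No size-3 selection does better; minimum is 26.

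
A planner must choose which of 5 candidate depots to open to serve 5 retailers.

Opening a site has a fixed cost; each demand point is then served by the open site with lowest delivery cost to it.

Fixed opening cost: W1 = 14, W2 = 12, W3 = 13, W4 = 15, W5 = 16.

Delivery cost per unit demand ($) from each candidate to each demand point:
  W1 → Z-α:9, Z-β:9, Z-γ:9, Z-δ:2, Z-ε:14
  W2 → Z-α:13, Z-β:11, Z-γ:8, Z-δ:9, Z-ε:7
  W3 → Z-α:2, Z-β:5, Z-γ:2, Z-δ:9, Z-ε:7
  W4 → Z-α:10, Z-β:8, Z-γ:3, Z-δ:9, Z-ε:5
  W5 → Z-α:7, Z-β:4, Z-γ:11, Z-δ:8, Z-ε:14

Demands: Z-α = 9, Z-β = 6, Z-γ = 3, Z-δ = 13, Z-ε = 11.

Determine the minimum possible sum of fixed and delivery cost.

177

Open {W1, W3, W4}: assign each demand point to its cheapest open site.
  Z-α→W3 9×2=18, Z-β→W3 6×5=30, Z-γ→W3 3×2=6, Z-δ→W1 13×2=26, Z-ε→W4 11×5=55
  delivery cost 135, fixed 42 → total 177.
Compare {W1, W3}: delivery cost 157 + fixed 27 = 184.
Compare {W1, W3, W4, W5}: delivery cost 129 + fixed 58 = 187.
Compare {W1, W2, W3, W4}: delivery cost 135 + fixed 54 = 189.
All other subsets cost ≥ 184. Minimum total cost: 177.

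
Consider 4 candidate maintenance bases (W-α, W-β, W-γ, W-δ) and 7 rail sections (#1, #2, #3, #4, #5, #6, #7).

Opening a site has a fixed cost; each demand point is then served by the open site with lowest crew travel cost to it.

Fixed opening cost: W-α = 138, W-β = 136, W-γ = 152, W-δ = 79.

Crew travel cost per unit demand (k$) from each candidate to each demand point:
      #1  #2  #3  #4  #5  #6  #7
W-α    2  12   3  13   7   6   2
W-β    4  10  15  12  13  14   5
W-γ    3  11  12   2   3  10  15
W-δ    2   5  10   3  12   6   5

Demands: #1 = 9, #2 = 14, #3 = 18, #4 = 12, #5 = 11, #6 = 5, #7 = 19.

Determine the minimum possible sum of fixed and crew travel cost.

Open {W-α, W-δ}: assign each demand point to its cheapest open site.
  #1→W-α 9×2=18, #2→W-δ 14×5=70, #3→W-α 18×3=54, #4→W-δ 12×3=36, #5→W-α 11×7=77, #6→W-α 5×6=30, #7→W-α 19×2=38
  crew travel cost 323, fixed 217 → total 540.
Compare {W-α, W-γ, W-δ}: crew travel cost 267 + fixed 369 = 636.
Compare {W-δ}: crew travel cost 561 + fixed 79 = 640.
Compare {W-α, W-γ}: crew travel cost 351 + fixed 290 = 641.
All other subsets cost ≥ 636. Minimum total cost: 540.

540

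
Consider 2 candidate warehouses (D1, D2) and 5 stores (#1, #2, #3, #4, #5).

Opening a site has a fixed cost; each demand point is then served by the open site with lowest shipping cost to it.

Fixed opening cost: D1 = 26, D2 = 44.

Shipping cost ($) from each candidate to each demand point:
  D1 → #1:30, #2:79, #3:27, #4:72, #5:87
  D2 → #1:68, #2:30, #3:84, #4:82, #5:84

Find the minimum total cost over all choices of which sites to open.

313

Open {D1, D2}: assign each demand point to its cheapest open site.
  #1→D1 30, #2→D2 30, #3→D1 27, #4→D1 72, #5→D2 84
  shipping cost 243, fixed 70 → total 313.
Compare {D1}: shipping cost 295 + fixed 26 = 321.
Compare {D2}: shipping cost 348 + fixed 44 = 392.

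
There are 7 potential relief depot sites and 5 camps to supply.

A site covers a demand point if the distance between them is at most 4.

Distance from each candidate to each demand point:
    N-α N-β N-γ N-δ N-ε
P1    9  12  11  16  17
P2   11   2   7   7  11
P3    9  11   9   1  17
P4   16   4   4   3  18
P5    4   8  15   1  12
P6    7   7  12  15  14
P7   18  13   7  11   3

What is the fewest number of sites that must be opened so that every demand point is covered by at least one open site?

Coverage sets (demand points within 4 of each site):
  P1: {}
  P2: {N-β}
  P3: {N-δ}
  P4: {N-β, N-γ, N-δ}
  P5: {N-α, N-δ}
  P6: {}
  P7: {N-ε}
No 2 sites suffice: every size-2 union leaves at least one demand point uncovered.
But {P4, P5, P7} covers everything, so the minimum is 3.

3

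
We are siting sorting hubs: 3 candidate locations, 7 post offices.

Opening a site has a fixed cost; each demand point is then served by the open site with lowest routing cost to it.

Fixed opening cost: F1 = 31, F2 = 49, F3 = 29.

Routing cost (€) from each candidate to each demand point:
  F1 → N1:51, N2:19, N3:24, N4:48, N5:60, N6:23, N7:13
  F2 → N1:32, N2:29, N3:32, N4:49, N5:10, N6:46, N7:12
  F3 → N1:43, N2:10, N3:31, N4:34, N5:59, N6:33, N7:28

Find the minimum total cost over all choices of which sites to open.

240

Open {F2, F3}: assign each demand point to its cheapest open site.
  N1→F2 32, N2→F3 10, N3→F3 31, N4→F3 34, N5→F2 10, N6→F3 33, N7→F2 12
  routing cost 162, fixed 78 → total 240.
Compare {F1, F2}: routing cost 168 + fixed 80 = 248.
Compare {F1, F2, F3}: routing cost 145 + fixed 109 = 254.
Compare {F2}: routing cost 210 + fixed 49 = 259.
All other subsets cost ≥ 248. Minimum total cost: 240.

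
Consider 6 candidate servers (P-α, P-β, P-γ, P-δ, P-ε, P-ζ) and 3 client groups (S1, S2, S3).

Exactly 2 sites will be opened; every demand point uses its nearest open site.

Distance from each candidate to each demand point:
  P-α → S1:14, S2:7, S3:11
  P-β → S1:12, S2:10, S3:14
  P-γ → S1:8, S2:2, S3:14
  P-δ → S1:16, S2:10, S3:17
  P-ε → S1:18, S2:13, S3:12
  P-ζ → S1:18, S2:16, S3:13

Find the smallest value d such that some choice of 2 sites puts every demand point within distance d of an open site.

Open {P-α, P-γ}.
  Farthest demand point is S3 at distance 11 (to P-α); all others are ≤ 11.
With {P-α, P-β} the worst case is 12.
With {P-β, P-ε} the worst case is 12.
No size-2 selection achieves below 11.

11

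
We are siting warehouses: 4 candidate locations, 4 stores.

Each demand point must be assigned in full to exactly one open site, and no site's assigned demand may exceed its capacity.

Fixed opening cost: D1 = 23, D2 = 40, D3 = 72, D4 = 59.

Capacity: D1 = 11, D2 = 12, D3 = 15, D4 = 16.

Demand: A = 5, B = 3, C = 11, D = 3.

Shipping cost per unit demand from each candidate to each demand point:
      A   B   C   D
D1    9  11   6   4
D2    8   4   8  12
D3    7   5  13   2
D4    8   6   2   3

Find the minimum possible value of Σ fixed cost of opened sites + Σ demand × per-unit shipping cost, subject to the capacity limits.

Open {D1, D4}; cheapest assignment that respects the capacities:
  D1 (cap 11, load 8): A, D — cost 5×9 + 3×4 = 57
  D4 (cap 16, load 14): B, C — cost 3×6 + 11×2 = 40
  Shipping 97, fixed 82 → total 179.
  Any other capacity-feasible assignment to {D1, D4} ships for at least 97.
Compare {D2, D4}: its best feasible assignment gives total 182.
Compare {D1, D2, D4}: its best feasible assignment gives total 205.
Every other set of open sites that can feasibly serve all demand totals ≥ 182 even under its best assignment. Minimum: 179.

179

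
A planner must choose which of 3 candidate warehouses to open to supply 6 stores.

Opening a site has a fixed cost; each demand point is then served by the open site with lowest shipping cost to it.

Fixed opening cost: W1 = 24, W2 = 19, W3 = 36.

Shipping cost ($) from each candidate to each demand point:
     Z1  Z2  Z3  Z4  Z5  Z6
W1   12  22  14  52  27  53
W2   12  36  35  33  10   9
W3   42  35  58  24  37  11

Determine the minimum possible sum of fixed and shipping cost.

Open {W1, W2}: assign each demand point to its cheapest open site.
  Z1→W1 12, Z2→W1 22, Z3→W1 14, Z4→W2 33, Z5→W2 10, Z6→W2 9
  shipping cost 100, fixed 43 → total 143.
Compare {W2}: shipping cost 135 + fixed 19 = 154.
Compare {W1, W3}: shipping cost 110 + fixed 60 = 170.
Compare {W1, W2, W3}: shipping cost 91 + fixed 79 = 170.
All other subsets cost ≥ 154. Minimum total cost: 143.

143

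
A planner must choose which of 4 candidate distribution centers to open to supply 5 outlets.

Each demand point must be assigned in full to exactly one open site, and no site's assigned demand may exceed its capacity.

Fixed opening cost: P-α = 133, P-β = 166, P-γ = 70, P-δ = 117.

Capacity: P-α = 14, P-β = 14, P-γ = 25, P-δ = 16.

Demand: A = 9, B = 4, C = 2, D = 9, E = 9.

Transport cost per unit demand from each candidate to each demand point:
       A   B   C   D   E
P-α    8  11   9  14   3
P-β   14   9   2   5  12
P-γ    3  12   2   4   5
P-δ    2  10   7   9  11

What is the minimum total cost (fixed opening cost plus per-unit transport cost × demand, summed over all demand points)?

Open {P-γ, P-δ}; cheapest assignment that respects the capacities:
  P-γ (cap 25, load 20): C, D, E — cost 2×2 + 9×4 + 9×5 = 85
  P-δ (cap 16, load 13): A, B — cost 9×2 + 4×10 = 58
  Shipping 143, fixed 187 → total 330.
  Any other capacity-feasible assignment to {P-γ, P-δ} ships for at least 143.
Compare {P-α, P-γ}: its best feasible assignment gives total 341.
Compare {P-β, P-γ}: its best feasible assignment gives total 393.
Every other set of open sites that can feasibly serve all demand totals ≥ 341 even under its best assignment. Minimum: 330.

330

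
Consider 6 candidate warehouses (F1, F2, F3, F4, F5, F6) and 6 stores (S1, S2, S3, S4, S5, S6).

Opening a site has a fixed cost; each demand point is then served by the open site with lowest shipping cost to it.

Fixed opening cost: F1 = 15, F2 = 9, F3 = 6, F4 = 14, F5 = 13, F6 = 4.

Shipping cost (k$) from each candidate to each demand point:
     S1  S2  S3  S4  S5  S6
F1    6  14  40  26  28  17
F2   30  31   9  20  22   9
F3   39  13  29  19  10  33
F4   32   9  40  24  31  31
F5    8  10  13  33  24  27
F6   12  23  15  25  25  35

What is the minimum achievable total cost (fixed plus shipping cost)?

Open {F2, F3, F6}: assign each demand point to its cheapest open site.
  S1→F6 12, S2→F3 13, S3→F2 9, S4→F3 19, S5→F3 10, S6→F2 9
  shipping cost 72, fixed 19 → total 91.
Compare {F2, F3, F5}: shipping cost 65 + fixed 28 = 93.
Compare {F1, F2, F3}: shipping cost 66 + fixed 30 = 96.
Compare {F2, F3, F5, F6}: shipping cost 65 + fixed 32 = 97.
All other subsets cost ≥ 93. Minimum total cost: 91.

91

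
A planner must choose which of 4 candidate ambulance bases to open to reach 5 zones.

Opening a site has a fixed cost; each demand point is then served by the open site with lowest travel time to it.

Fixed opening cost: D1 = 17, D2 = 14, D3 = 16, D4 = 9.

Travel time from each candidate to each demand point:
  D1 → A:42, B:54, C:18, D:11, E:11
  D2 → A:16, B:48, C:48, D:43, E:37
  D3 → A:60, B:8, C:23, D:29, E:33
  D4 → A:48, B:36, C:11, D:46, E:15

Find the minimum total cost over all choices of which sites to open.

Open {D1, D2, D3}: assign each demand point to its cheapest open site.
  A→D2 16, B→D3 8, C→D1 18, D→D1 11, E→D1 11
  travel time 64, fixed 47 → total 111.
Compare {D1, D2, D3, D4}: travel time 57 + fixed 56 = 113.
Compare {D2, D3, D4}: travel time 79 + fixed 39 = 118.
Compare {D1, D3}: travel time 90 + fixed 33 = 123.
All other subsets cost ≥ 113. Minimum total cost: 111.

111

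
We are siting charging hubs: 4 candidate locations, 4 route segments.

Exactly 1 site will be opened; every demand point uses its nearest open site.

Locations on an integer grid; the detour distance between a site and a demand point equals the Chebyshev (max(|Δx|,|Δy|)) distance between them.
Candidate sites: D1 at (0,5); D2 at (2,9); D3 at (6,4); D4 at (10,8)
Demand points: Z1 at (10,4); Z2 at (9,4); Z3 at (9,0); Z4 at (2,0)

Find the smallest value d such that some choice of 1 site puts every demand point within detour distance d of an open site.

4

Open {D3}.
  Farthest demand point is Z1 at detour distance 4 (to D3); all others are ≤ 4.
With {D4} the worst case is 8.
With {D2} the worst case is 9.
No size-1 selection achieves below 4.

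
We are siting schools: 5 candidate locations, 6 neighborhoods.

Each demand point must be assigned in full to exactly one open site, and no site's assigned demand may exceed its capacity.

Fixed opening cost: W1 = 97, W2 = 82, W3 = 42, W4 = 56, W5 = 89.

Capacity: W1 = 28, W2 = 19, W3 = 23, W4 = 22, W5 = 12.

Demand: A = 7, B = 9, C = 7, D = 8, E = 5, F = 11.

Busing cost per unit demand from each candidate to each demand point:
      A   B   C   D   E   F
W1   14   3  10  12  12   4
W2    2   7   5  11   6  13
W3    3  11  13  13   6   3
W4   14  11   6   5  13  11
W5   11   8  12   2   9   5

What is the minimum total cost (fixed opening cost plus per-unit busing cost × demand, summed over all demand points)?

Open {W1, W3, W4}; cheapest assignment that respects the capacities:
  W1 (cap 28, load 9): B — cost 9×3 = 27
  W3 (cap 23, load 23): A, E, F — cost 7×3 + 5×6 + 11×3 = 84
  W4 (cap 22, load 15): C, D — cost 7×6 + 8×5 = 82
  Shipping 193, fixed 195 → total 388.
  Any other capacity-feasible assignment to {W1, W3, W4} ships for at least 193.
Compare {W2, W3, W4}: its best feasible assignment gives total 402.
Compare {W2, W3, W5}: its best feasible assignment gives total 411.
Every other set of open sites that can feasibly serve all demand totals ≥ 402 even under its best assignment. Minimum: 388.

388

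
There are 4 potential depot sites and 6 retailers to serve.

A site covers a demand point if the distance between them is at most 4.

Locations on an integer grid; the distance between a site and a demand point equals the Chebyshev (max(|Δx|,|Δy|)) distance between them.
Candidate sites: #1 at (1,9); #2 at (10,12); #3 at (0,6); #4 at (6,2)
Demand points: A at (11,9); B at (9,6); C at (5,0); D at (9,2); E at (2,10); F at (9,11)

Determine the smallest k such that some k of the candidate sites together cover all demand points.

3

Coverage sets (demand points within 4 of each site):
  #1: {E}
  #2: {A, F}
  #3: {E}
  #4: {B, C, D}
No 2 sites suffice: every size-2 union leaves at least one demand point uncovered.
But {#1, #2, #4} covers everything, so the minimum is 3.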